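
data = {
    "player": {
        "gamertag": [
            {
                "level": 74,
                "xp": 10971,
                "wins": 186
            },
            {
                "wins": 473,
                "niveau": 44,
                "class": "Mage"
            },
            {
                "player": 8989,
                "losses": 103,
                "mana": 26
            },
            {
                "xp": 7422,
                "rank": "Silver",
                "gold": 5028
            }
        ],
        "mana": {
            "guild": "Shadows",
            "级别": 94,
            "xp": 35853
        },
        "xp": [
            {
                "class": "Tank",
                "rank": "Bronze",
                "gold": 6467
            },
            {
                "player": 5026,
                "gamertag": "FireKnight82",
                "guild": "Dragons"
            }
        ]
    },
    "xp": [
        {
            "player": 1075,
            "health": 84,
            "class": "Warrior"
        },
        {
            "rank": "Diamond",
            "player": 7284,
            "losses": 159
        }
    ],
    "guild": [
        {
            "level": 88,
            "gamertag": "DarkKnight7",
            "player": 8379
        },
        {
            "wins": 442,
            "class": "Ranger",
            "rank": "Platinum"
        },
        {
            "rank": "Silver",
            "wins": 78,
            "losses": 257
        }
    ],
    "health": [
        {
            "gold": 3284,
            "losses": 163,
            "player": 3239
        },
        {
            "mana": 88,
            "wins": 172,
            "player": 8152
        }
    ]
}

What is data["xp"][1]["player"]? 7284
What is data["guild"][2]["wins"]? 78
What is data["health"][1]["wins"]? 172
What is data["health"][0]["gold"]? 3284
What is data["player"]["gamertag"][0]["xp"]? 10971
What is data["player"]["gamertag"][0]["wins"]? 186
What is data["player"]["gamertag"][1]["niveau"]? 44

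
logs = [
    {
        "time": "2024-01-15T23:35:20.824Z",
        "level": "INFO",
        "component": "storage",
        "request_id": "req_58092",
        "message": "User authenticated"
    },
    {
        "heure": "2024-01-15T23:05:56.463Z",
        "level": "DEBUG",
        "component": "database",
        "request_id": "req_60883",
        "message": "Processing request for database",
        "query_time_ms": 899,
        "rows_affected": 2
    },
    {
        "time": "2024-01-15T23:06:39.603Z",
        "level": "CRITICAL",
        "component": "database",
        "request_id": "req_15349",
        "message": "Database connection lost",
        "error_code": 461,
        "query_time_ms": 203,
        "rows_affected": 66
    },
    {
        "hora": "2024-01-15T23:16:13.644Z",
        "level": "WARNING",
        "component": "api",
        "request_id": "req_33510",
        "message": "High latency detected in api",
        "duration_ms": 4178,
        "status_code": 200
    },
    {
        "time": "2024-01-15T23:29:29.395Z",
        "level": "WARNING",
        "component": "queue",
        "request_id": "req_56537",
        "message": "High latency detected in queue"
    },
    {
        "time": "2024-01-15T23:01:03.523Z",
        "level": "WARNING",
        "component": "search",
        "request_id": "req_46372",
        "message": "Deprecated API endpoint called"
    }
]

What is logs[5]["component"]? "search"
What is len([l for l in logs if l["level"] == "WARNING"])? 3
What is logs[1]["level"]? "DEBUG"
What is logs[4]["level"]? "WARNING"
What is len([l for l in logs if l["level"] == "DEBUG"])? 1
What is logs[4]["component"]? "queue"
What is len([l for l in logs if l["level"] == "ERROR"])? 0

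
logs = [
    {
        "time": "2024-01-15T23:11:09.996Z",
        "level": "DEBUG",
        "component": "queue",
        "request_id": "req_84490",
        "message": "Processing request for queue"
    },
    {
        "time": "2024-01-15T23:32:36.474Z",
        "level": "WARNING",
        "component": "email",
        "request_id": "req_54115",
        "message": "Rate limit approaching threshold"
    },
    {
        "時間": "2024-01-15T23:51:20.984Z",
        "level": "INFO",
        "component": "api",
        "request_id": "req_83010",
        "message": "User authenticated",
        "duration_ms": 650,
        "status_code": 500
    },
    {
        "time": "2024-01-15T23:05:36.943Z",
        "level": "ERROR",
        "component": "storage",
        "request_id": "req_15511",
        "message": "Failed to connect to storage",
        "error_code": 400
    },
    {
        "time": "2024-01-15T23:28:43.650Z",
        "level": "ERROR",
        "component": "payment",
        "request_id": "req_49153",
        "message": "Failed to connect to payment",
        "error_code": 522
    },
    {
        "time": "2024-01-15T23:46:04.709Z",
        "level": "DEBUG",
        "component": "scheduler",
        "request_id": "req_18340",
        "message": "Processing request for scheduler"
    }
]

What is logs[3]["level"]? "ERROR"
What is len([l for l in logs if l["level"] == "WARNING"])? 1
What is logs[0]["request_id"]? "req_84490"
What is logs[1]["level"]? "WARNING"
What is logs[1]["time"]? "2024-01-15T23:32:36.474Z"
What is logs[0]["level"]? "DEBUG"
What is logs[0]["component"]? "queue"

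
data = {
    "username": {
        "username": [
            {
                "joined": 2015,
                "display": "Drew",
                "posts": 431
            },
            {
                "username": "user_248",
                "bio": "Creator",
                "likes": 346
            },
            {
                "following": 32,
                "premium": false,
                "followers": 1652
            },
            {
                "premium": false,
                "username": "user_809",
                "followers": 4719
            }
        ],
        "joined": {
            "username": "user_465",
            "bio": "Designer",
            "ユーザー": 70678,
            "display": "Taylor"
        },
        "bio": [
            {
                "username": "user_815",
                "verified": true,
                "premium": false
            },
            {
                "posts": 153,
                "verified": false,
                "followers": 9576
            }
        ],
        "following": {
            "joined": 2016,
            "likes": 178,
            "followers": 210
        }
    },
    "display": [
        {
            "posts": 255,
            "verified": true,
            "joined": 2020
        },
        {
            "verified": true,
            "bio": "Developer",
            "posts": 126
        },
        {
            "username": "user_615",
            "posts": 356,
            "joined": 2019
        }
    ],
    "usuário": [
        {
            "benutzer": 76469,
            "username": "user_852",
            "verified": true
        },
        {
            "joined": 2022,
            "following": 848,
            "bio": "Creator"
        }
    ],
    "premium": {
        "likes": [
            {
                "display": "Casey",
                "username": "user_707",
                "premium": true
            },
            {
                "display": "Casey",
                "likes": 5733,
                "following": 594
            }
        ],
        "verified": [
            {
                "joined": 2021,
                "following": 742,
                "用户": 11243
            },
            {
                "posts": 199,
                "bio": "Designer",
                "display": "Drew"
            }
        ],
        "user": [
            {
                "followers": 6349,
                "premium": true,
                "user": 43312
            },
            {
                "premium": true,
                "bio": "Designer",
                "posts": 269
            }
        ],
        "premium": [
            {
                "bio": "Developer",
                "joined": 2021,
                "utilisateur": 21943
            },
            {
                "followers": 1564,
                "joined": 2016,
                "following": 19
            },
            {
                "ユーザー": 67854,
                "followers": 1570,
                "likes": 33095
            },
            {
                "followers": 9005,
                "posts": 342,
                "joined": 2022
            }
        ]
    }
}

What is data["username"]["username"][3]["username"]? "user_809"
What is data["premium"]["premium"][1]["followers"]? 1564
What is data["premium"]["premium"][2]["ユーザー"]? 67854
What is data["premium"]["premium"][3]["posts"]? 342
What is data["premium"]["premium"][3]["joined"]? 2022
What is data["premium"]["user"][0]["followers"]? 6349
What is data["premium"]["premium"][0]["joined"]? 2021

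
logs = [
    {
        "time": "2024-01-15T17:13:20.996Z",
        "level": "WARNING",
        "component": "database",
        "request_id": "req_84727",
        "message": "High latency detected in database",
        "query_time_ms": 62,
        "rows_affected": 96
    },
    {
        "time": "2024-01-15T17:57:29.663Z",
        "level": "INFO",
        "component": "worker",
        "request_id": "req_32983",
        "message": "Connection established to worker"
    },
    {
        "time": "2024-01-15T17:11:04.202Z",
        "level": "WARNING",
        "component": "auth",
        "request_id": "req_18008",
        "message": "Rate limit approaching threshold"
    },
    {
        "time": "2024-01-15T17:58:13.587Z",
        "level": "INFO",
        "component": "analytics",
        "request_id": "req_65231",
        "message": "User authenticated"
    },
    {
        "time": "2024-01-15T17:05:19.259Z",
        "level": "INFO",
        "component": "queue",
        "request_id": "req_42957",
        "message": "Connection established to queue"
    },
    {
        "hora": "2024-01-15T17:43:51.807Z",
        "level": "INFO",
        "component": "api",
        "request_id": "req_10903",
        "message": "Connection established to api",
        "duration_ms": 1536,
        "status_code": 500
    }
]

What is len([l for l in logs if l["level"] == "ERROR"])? 0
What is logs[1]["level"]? "INFO"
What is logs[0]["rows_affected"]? 96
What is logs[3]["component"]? "analytics"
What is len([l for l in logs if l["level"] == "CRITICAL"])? 0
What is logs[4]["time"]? "2024-01-15T17:05:19.259Z"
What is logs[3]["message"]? "User authenticated"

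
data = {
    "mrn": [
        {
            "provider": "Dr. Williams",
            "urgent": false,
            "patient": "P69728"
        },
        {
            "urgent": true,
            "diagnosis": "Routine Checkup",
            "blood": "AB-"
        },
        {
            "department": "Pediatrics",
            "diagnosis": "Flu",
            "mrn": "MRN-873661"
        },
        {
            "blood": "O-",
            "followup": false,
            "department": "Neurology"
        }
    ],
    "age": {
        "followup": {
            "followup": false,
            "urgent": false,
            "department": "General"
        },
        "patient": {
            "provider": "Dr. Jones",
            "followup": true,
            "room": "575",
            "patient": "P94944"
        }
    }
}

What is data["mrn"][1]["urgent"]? True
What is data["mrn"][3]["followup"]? False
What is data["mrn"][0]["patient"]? "P69728"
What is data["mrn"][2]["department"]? "Pediatrics"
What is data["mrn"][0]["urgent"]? False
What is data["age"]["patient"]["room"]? "575"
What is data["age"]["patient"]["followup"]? True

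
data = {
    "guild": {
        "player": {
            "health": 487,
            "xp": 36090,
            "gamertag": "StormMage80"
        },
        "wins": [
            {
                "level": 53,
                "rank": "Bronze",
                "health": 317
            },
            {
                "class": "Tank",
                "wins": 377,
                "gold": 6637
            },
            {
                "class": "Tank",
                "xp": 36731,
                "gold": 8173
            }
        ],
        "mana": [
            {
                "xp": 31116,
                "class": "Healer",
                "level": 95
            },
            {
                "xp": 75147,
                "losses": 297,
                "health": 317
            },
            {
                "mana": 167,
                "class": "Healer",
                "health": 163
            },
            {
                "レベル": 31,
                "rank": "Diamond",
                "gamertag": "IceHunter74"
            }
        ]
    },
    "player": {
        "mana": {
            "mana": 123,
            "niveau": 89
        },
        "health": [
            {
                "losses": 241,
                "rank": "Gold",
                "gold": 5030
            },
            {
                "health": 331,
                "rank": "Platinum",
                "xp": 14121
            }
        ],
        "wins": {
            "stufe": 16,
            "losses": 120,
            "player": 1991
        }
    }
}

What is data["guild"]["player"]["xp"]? 36090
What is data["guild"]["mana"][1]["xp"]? 75147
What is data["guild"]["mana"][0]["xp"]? 31116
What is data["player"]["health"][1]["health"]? 331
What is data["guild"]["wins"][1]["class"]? "Tank"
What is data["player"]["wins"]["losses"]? 120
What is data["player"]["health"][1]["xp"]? 14121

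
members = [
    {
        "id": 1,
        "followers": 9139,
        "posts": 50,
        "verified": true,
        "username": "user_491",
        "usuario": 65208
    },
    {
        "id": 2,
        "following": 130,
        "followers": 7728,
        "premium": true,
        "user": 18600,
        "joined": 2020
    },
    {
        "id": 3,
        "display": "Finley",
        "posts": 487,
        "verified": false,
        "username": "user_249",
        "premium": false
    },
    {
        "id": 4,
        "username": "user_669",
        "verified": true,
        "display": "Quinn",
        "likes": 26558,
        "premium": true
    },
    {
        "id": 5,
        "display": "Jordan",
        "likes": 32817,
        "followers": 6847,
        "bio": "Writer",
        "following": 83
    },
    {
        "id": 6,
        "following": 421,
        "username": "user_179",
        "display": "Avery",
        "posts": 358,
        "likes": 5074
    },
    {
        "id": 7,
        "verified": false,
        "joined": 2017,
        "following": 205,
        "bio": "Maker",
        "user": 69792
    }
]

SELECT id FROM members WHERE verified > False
[1, 4]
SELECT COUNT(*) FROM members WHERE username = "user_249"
1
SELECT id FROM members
[1, 2, 3, 4, 5, 6, 7]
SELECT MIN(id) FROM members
1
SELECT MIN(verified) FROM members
False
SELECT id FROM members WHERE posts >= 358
[3, 6]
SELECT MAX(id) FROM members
7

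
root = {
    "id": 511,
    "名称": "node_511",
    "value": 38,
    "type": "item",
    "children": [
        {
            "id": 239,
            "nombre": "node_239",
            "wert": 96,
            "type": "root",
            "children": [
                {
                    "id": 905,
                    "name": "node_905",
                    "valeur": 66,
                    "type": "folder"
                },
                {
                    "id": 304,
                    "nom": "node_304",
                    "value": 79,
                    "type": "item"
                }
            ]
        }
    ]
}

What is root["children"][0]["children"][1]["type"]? "item"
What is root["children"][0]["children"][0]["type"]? "folder"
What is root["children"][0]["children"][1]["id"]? 304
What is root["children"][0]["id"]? 239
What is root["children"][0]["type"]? "root"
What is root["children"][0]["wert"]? 96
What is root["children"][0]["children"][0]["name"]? "node_905"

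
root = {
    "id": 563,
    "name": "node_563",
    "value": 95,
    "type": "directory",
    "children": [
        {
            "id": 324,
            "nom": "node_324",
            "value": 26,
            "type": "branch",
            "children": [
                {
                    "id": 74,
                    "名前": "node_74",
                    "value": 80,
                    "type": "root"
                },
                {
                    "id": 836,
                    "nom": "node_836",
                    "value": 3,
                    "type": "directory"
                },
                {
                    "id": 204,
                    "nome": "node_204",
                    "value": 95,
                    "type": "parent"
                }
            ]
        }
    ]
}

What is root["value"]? 95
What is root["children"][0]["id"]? 324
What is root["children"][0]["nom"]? "node_324"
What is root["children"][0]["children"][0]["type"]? "root"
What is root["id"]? 563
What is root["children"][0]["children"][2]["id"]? 204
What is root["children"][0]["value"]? 26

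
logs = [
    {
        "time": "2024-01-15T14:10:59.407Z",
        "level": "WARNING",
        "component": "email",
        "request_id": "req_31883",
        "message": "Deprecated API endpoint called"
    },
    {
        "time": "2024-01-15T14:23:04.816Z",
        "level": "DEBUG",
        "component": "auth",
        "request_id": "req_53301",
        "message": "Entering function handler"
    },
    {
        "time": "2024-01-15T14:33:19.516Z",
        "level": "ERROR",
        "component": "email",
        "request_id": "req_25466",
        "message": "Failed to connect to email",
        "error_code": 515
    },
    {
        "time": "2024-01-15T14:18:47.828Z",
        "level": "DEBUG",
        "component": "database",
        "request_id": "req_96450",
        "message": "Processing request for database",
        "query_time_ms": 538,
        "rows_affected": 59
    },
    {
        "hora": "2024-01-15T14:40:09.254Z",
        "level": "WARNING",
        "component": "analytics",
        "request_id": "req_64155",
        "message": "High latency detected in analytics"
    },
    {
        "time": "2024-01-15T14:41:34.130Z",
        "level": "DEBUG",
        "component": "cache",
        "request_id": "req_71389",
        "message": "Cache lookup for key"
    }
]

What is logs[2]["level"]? "ERROR"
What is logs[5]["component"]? "cache"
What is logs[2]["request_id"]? "req_25466"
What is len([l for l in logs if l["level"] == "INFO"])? 0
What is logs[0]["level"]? "WARNING"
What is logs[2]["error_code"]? 515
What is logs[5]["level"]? "DEBUG"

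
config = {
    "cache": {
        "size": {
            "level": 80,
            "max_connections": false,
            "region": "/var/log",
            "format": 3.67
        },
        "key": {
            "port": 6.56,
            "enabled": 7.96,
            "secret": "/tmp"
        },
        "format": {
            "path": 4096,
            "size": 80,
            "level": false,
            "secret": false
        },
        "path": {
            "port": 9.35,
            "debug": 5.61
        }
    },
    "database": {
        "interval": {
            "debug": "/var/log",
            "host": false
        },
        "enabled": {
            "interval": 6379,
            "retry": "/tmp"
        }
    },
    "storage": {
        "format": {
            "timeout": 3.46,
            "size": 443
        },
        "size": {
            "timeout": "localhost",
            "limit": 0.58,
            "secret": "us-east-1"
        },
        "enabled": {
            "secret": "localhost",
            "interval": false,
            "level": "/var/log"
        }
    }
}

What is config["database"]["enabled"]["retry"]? "/tmp"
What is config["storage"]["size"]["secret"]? "us-east-1"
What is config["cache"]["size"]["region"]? "/var/log"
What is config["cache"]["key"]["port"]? 6.56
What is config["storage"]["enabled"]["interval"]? False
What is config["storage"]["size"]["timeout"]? "localhost"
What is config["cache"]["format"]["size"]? 80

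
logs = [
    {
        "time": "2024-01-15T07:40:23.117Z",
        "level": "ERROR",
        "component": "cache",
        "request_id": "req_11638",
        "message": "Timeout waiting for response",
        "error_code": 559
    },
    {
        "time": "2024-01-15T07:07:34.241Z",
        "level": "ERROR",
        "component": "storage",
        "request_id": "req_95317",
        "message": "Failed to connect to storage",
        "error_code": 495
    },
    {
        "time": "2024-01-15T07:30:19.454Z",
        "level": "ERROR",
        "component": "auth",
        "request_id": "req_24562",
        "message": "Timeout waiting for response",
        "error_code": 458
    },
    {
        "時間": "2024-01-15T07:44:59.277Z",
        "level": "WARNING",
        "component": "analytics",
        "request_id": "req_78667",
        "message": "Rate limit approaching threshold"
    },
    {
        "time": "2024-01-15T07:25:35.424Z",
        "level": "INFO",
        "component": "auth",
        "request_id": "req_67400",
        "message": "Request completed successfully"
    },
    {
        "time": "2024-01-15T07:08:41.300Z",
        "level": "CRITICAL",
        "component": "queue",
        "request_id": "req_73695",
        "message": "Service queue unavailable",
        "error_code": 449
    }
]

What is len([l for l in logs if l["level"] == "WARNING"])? 1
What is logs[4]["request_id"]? "req_67400"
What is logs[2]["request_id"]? "req_24562"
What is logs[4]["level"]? "INFO"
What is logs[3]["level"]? "WARNING"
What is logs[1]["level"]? "ERROR"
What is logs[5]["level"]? "CRITICAL"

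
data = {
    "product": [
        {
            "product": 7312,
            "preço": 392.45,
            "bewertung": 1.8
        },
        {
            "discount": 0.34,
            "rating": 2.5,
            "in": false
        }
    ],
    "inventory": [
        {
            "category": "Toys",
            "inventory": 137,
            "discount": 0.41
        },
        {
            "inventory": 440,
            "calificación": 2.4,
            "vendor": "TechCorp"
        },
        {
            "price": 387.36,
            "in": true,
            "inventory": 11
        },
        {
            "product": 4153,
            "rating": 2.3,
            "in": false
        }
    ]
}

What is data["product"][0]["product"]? 7312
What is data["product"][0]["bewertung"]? 1.8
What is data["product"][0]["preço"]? 392.45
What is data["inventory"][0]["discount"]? 0.41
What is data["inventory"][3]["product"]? 4153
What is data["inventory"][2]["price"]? 387.36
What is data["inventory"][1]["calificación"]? 2.4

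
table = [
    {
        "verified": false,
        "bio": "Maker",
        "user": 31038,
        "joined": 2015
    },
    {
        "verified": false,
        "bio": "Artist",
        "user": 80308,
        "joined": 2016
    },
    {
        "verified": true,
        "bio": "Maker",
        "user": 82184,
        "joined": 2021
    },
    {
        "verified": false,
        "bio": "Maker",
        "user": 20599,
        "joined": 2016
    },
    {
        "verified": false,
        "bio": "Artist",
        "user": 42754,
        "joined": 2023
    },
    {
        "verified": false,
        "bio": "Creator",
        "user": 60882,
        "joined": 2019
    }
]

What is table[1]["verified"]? False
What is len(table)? 6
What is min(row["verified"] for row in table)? False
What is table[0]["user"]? 31038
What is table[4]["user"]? 42754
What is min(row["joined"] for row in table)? 2015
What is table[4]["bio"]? "Artist"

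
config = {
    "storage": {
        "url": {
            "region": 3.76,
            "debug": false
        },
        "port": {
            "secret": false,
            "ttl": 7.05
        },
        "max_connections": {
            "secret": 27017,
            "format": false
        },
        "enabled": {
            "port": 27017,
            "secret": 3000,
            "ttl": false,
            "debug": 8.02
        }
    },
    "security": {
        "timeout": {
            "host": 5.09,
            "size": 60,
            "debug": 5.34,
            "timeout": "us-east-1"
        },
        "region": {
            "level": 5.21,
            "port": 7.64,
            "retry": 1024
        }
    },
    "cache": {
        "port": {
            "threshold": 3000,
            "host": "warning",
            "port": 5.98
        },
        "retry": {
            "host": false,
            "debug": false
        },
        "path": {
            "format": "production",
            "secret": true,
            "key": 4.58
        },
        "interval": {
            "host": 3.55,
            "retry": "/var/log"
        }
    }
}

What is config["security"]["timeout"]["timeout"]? "us-east-1"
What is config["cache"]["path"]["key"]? 4.58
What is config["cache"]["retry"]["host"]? False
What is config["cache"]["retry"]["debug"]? False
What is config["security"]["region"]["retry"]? 1024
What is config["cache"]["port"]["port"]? 5.98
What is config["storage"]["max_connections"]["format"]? False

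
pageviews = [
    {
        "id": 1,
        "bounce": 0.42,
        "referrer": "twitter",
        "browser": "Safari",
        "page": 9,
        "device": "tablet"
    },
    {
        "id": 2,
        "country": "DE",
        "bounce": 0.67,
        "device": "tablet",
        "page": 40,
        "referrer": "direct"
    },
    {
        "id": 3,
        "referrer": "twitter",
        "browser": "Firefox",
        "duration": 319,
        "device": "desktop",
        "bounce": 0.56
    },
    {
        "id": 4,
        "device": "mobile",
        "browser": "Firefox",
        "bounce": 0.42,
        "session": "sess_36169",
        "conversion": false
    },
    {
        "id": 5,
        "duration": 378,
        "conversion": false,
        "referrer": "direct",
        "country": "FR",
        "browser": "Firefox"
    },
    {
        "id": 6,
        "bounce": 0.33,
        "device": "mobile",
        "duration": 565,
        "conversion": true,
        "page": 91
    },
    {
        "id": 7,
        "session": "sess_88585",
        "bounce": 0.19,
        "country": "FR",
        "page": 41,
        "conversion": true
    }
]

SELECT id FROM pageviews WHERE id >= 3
[3, 4, 5, 6, 7]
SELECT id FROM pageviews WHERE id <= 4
[1, 2, 3, 4]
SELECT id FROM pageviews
[1, 2, 3, 4, 5, 6, 7]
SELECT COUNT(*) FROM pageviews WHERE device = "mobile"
2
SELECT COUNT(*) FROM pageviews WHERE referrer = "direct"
2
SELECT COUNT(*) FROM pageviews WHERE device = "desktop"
1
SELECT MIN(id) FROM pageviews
1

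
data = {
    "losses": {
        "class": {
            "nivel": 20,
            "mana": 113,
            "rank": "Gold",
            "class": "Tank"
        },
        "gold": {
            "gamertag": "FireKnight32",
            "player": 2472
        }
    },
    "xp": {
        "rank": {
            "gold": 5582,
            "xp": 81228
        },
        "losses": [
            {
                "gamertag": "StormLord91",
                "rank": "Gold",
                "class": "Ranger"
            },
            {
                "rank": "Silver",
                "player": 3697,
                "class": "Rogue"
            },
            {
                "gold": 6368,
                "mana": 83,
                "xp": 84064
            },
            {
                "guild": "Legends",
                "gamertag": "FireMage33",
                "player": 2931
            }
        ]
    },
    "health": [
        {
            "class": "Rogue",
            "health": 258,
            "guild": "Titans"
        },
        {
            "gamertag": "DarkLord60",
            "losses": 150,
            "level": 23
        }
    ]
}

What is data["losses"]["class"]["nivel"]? 20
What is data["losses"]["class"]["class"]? "Tank"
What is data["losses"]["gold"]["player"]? 2472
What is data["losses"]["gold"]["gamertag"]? "FireKnight32"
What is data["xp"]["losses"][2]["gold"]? 6368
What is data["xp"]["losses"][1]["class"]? "Rogue"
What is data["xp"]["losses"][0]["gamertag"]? "StormLord91"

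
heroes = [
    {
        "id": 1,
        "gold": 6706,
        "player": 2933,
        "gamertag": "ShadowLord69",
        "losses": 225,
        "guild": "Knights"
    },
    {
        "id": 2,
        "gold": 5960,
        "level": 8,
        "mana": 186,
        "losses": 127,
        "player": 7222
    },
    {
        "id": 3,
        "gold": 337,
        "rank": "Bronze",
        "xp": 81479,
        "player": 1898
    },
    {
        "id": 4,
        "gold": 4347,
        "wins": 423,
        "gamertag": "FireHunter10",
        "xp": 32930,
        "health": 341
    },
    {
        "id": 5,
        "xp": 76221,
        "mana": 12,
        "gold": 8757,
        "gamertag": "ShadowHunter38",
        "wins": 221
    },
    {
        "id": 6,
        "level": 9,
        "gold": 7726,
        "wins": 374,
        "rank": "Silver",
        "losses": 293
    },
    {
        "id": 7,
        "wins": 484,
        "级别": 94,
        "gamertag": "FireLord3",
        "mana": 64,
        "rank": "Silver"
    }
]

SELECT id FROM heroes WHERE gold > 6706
[5, 6]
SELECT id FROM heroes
[1, 2, 3, 4, 5, 6, 7]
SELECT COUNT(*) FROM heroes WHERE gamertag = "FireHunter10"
1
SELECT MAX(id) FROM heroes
7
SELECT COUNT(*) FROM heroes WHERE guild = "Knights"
1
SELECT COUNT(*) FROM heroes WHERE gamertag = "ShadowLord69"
1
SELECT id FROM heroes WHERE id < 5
[1, 2, 3, 4]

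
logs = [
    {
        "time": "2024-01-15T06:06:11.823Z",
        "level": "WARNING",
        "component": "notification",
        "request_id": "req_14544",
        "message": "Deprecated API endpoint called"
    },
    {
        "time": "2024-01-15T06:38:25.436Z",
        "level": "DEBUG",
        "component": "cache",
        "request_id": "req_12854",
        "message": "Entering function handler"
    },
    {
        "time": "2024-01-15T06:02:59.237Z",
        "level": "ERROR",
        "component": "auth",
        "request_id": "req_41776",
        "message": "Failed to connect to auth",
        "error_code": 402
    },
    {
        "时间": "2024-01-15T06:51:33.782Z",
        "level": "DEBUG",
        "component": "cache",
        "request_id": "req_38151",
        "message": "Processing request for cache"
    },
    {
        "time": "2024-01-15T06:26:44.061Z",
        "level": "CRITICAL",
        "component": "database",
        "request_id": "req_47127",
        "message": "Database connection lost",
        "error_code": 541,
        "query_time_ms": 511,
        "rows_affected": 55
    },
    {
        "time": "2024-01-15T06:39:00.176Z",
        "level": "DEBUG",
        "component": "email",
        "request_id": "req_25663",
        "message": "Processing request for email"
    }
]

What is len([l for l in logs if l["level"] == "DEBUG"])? 3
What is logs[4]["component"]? "database"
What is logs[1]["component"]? "cache"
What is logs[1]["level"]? "DEBUG"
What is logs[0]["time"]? "2024-01-15T06:06:11.823Z"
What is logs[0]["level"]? "WARNING"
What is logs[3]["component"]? "cache"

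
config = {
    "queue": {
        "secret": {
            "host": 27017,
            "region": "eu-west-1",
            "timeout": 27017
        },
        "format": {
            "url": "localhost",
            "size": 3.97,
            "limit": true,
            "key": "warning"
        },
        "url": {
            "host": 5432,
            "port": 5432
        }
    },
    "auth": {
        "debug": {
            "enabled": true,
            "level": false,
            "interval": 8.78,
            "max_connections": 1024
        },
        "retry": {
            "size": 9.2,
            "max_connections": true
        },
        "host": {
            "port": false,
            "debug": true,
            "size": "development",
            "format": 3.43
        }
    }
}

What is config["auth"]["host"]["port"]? False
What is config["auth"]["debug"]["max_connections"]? 1024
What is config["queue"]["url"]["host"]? 5432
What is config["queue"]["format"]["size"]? 3.97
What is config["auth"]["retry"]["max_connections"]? True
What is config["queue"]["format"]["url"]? "localhost"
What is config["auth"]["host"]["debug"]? True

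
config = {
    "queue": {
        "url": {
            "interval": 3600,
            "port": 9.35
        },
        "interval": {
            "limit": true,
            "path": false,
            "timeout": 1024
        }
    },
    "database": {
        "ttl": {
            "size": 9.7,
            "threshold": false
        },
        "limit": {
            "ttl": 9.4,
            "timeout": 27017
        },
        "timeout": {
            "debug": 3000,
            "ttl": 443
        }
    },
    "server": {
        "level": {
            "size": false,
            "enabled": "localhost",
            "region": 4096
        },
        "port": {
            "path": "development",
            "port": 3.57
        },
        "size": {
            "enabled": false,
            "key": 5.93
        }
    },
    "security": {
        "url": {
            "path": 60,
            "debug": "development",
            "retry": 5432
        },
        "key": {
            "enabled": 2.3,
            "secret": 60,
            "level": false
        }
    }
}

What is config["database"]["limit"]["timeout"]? 27017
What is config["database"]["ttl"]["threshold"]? False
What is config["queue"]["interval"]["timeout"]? 1024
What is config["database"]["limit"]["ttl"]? 9.4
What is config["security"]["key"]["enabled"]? 2.3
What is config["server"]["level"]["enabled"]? "localhost"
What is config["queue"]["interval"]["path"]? False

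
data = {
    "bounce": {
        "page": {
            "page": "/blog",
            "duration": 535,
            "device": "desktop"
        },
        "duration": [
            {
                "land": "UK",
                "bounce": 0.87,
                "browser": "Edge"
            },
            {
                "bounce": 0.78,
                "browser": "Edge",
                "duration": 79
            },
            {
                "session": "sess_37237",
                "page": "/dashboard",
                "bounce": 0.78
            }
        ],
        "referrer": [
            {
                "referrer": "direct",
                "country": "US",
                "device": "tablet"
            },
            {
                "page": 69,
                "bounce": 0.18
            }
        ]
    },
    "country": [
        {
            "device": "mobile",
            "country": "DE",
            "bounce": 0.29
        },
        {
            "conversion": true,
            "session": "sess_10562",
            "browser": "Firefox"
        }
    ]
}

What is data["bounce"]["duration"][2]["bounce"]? 0.78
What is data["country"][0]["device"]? "mobile"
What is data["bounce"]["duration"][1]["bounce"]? 0.78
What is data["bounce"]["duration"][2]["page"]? "/dashboard"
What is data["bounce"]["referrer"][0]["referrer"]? "direct"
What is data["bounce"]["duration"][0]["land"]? "UK"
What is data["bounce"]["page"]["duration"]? 535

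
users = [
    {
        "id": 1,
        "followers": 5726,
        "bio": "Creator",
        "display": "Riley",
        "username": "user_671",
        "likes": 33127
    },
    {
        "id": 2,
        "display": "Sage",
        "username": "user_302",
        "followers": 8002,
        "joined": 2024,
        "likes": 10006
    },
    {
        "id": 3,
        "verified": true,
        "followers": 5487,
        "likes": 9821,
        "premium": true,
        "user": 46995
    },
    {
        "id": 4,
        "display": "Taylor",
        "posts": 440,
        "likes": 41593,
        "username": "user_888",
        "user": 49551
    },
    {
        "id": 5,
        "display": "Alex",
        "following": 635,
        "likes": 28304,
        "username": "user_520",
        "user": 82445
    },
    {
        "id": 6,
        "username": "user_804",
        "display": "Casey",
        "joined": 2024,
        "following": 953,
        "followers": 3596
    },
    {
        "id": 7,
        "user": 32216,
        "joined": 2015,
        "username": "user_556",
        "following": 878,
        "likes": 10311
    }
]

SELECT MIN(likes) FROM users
9821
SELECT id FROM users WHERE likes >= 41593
[4]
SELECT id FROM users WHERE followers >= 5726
[1, 2]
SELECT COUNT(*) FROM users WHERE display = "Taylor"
1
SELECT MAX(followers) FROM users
8002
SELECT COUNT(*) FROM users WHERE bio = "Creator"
1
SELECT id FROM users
[1, 2, 3, 4, 5, 6, 7]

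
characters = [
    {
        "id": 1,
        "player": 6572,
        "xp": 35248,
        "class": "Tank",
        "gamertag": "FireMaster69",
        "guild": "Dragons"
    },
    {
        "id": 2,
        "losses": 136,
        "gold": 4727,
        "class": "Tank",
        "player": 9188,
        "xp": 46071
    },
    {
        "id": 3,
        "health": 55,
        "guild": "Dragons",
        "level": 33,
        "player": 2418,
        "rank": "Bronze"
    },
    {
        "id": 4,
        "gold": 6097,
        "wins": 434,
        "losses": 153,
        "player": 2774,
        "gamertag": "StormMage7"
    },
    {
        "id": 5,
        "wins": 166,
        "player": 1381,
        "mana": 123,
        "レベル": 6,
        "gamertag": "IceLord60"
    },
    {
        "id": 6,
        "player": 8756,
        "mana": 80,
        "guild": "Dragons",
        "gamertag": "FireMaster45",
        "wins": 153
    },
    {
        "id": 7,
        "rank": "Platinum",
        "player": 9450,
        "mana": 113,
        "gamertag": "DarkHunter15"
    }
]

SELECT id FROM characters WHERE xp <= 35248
[1]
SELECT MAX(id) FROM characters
7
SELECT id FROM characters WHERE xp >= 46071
[2]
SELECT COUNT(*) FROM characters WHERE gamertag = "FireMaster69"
1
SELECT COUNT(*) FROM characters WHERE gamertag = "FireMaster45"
1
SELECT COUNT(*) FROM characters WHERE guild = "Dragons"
3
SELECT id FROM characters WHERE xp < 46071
[1]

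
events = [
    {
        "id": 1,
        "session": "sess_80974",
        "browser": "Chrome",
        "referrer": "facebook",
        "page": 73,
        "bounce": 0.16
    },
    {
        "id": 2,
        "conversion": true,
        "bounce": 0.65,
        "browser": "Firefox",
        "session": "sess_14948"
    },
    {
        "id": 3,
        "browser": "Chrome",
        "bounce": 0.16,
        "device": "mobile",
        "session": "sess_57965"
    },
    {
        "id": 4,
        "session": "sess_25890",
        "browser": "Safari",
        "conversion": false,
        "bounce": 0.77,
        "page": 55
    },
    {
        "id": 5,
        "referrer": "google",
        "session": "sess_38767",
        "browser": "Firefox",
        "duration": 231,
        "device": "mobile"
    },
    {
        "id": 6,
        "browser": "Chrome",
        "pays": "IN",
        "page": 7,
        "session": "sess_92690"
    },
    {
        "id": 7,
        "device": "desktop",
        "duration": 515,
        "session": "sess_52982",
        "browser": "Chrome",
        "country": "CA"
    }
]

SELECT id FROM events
[1, 2, 3, 4, 5, 6, 7]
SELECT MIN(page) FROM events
7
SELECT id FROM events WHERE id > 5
[6, 7]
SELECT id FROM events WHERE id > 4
[5, 6, 7]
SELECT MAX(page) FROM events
73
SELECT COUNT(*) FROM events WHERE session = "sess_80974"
1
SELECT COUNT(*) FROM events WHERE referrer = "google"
1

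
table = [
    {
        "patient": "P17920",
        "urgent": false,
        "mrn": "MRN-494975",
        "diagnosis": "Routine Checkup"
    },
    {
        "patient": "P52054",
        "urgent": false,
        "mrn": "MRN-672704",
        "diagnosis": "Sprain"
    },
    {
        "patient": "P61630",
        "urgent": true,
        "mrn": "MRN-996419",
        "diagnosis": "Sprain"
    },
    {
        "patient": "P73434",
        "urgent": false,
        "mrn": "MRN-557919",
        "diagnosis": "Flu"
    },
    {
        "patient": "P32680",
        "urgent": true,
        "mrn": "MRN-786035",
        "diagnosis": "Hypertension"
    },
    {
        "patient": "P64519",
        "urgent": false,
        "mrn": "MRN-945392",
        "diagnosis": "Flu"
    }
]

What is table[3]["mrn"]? "MRN-557919"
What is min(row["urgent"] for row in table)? False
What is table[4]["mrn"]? "MRN-786035"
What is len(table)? 6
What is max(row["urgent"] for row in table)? True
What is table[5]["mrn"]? "MRN-945392"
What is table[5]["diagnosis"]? "Flu"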